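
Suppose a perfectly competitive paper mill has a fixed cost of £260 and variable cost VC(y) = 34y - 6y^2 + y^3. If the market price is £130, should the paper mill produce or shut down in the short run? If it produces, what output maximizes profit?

Variable cost is VC = 34y - 6y^2 + y^3, so AVC = VC/y = 34 - 6y + y^2 and MC = dTC/dy = 34 - 12y + 3y^2.
AVC hits its minimum where MC = AVC, at y = 3, giving min AVC = 34 - 6·3 + 3^2 = £25.
P = £130 exceeds min AVC = £25, so the firm stays open.
Solving P = MC: -96 - 12y + 3y^2 = 0 ⇒ y = -4 or 8. On the upward-sloping branch, y* = 8.
Check: AVC at y = 8 is £50 ≤ P, so revenue covers variable cost.
Profit = P·y − TC = 130·8 − 660 = £380.

Produce at y = 8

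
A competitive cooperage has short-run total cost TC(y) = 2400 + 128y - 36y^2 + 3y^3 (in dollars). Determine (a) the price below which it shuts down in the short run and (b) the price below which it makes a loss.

AVC = 128 - 36y + 3y^2; minimized at y = 6, giving min AVC = $20. That is the shutdown price.
ATC = 2400/y + 128 - 36y + 3y^2. Setting dATC/dy = −2400/y^2 − 36 + 6y = 0 gives y = 10 (since 6·10^3 − 36·10^2 = 2400).
min ATC = 2400/10 + 128 − 36·10 + 3·10^2 = $308. That is the break-even price.
Between these two prices the firm operates at a loss; above $308 it earns a profit.

Shutdown price = $20; break-even price = $308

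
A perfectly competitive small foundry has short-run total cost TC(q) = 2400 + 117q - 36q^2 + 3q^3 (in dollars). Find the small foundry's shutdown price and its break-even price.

Shutdown price = $9; break-even price = $297

AVC = 117 - 36q + 3q^2; minimized at q = 6, giving min AVC = $9. That is the shutdown price.
ATC = 2400/q + 117 - 36q + 3q^2. Setting dATC/dq = −2400/q^2 − 36 + 6q = 0 gives q = 10 (since 6·10^3 − 36·10^2 = 2400).
min ATC = 2400/10 + 117 − 36·10 + 3·10^2 = $297. That is the break-even price.
For $9 ≤ P < $297 the firm produces at a loss; below $9 it shuts down.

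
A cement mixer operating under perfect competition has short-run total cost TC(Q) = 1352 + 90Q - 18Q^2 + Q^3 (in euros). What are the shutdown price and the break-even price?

AVC = 90 - 18Q + Q^2; minimized at Q = 9, giving min AVC = €9. That is the shutdown price.
ATC = 1352/Q + 90 - 18Q + Q^2. Setting dATC/dQ = −1352/Q^2 − 18 + 2Q = 0 gives Q = 13 (since 2·13^3 − 18·13^2 = 1352).
min ATC = 1352/13 + 90 − 18·13 + 13^2 = €129. That is the break-even price.
Between these two prices the firm operates at a loss; above €129 it earns a profit.

Shutdown price = €9; break-even price = €129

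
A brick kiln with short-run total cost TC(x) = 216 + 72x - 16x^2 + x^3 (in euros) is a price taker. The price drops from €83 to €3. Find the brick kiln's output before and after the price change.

Output falls from 11 to 0 (the firm shuts down)

AVC = 72 - 16x + x^2, minimized at x = 8 where min AVC = €8. MC = 72 - 32x + 3x^2.
With P = €83 above the shutdown price, P = MC gives x = 11.
At P = €3 < min AVC = €8, price no longer covers variable cost at any output, so the firm shuts down: x = 0.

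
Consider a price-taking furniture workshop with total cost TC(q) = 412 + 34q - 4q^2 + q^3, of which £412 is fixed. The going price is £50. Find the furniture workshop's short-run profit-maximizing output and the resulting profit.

Profit = -£348 at q = 4

AVC = 34 - 4q + q^2 has its minimum £30 at q = 2; price £50 clears that bar, so the firm operates.
MC = 34 - 8q + 3q^2. Setting P = MC and taking the root on the rising branch gives q* = 4.
TR = 50·4 = 200. TC = 412 + 136 = 548. Profit = 200 − 548 = -£348.
Shutting down would mean losing the fixed cost of £412, so operating at a loss of £348 is better by £64.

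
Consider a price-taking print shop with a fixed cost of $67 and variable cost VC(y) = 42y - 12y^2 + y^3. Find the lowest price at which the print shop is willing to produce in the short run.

$6 per unit

Short-run supply begins at min AVC. From VC = 42y - 12y^2 + y^3, AVC = 42 - 12y + y^2.
dAVC/dy = -12 + 2y = 0 gives y = 6. min AVC = 42 - 12·6 + 6^2 = 6.
The firm shuts down for any P below $6.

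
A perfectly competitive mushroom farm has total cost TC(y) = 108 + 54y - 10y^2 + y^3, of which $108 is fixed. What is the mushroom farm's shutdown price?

$29 per unit

The firm shuts down when price falls below the minimum of average variable cost. AVC = VC/y = 54 - 10y + y^2.
At the minimum of AVC, MC = AVC. MC = 54 - 20y + 3y^2; setting MC = AVC gives 2y^2 - 10y = 0, so y = 5. min AVC = 29.
So the shutdown price is $29.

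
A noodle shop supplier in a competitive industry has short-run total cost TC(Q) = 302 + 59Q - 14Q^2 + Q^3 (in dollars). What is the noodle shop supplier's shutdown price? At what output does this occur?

$10 per unit, at Q = 7

Short-run supply begins at min AVC. From VC = 59Q - 14Q^2 + Q^3, AVC = 59 - 14Q + Q^2.
dAVC/dQ = -14 + 2Q = 0 gives Q = 7. min AVC = 59 - 14·7 + 7^2 = 10.
For P < $10 the firm produces nothing.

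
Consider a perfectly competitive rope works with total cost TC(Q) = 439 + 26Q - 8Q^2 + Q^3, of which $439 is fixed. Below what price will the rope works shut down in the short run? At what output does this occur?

The firm shuts down when price falls below the minimum of average variable cost. AVC = VC/Q = 26 - 8Q + Q^2.
dAVC/dQ = -8 + 2Q = 0 gives Q = 4. min AVC = 26 - 8·4 + 4^2 = 10.
For P < $10 the firm produces nothing.

$10 per unit, at Q = 4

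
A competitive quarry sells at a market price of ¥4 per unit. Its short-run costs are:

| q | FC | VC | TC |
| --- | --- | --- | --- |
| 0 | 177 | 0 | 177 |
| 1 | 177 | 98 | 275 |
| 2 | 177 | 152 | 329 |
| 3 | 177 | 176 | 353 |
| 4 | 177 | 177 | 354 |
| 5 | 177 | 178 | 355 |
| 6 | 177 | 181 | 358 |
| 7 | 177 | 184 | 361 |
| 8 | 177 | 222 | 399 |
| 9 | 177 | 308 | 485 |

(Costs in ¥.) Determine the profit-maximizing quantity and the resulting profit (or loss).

q = 0 (shut down); profit = -¥177

Profit at each row (π = 4q − TC): q=0: -177; q=1: -271; q=2: -321; q=3: -341; q=4: -338; q=5: -335; q=6: -334; q=7: -333; q=8: -367; q=9: -449.
Profit is highest at q = 0. Equivalently, the lowest AVC in the table is 184/7 ≈ ¥26.29 at q = 7, and P = ¥4 falls below it — price never covers variable cost, so the firm shuts down and loses only its fixed cost.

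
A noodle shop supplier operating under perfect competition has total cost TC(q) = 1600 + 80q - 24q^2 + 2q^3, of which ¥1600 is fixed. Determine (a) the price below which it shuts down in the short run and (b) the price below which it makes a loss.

Shutdown price = min AVC. AVC = 80 - 24q + 2q^2, with vertex at q = 6 and minimum ¥8.
ATC = 1600/q + 80 - 24q + 2q^2. Setting dATC/dq = −1600/q^2 − 24 + 4q = 0 gives q = 10 (since 4·10^3 − 24·10^2 = 1600).
min ATC = 1600/10 + 80 − 24·10 + 2·10^2 = ¥200. That is the break-even price.
For ¥8 ≤ P < ¥200 the firm produces at a loss; below ¥8 it shuts down.

Shutdown price = ¥8; break-even price = ¥200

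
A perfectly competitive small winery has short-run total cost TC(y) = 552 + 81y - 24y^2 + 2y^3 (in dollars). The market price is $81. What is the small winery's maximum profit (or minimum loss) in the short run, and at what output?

Profit = -$40 at y = 8

AVC = 81 - 24y + 2y^2; min AVC = $9 at y = 6. Since P = $81 ≥ min AVC, the firm produces.
With MC = 81 - 48y + 6y^2, P = MC on the upward-sloping part at y* = 8.
TR = 81·8 = 648. TC = 552 + 136 = 688. Profit = 648 − 688 = -$40.
That loss of $40 beats the $552 the firm would lose by shutting down; producing recovers $512 of fixed cost.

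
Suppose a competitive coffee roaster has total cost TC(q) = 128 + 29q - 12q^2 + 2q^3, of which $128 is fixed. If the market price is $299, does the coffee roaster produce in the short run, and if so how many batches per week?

From TC, MC = TC'(q) = 29 - 24q + 6q^2 and AVC = VC/q = 29 - 12q + 2q^2.
AVC is minimized where dAVC/dq = -12 + 4q = 0, at q = 3; min AVC = 29 - 12·3 + 2·3^2 = $11.
Since P = $299 ≥ min AVC = $11, price covers variable cost and the firm should produce.
Set P = MC: 299 = 29 - 24q + 6q^2 → -270 - 24q + 6q^2 = 0. The roots are q = -5 and q = 9; the profit-maximizing output is on the rising part of MC, so q* = 9.
Check: AVC at q = 9 is $83 ≤ P, so revenue covers variable cost.
Profit = P·q − TC = 299·9 − 875 = $1816.

Produce at q = 9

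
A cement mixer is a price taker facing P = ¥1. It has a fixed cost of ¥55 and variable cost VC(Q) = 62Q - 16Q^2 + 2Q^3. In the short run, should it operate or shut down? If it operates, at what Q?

Shut down

From TC, MC = TC'(Q) = 62 - 32Q + 6Q^2 and AVC = VC/Q = 62 - 16Q + 2Q^2.
AVC hits its minimum where MC = AVC, at Q = 4, giving min AVC = 62 - 16·4 + 2·4^2 = ¥30.
P = ¥1 lies below min AVC = ¥30; no output level covers variable cost.
Shutting down limits the loss to fixed cost, ¥55.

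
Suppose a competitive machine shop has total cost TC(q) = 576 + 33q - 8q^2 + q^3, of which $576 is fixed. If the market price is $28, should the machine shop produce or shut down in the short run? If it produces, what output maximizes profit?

Produce at q = 5

From TC, MC = TC'(q) = 33 - 16q + 3q^2 and AVC = VC/q = 33 - 8q + q^2.
AVC is minimized where dAVC/dq = -8 + 2q = 0, at q = 4; min AVC = 33 - 8·4 + 4^2 = $17.
Because $28 ≥ $17, revenue can cover variable cost; the firm operates.
Solving P = MC: 5 - 16q + 3q^2 = 0 ⇒ q = 1/3 or 5. On the upward-sloping branch, q* = 5.
Check: AVC at q = 5 is $18 ≤ P, so revenue covers variable cost.
Profit = P·q − TC = 28·5 − 666 = -$526, a loss, but smaller than the $576 fixed cost the firm would lose by shutting down.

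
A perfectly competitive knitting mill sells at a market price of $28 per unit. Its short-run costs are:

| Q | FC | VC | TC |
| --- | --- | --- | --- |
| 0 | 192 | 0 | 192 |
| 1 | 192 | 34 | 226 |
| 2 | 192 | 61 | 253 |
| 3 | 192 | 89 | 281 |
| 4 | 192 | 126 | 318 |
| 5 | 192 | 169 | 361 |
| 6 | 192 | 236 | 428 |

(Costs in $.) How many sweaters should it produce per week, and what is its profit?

Q = 0 (shut down); profit = -$192

Compute π = P·Q − TC at each output: Q=0: -192; Q=1: -198; Q=2: -197; Q=3: -197; Q=4: -206; Q=5: -221; Q=6: -260.
Profit is highest at Q = 0. Equivalently, the lowest AVC in the table is 89/3 ≈ $29.67 at Q = 3, and P = $28 falls below it — price never covers variable cost, so the firm shuts down and loses only its fixed cost.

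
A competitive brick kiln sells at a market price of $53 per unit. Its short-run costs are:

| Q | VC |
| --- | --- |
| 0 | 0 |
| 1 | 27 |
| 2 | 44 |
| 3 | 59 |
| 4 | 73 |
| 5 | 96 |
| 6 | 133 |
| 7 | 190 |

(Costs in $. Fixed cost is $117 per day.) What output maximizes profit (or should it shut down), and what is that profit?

Compute π = P·Q − TC at each output: Q=0: -117; Q=1: -91; Q=2: -55; Q=3: -17; Q=4: 22; Q=5: 52; Q=6: 68; Q=7: 64.
Profit is maximized at Q = 6. AVC there is 133/6 = $22.17 ≤ P, so producing beats shutting down (which would give -$117).

Q = 6; profit = $68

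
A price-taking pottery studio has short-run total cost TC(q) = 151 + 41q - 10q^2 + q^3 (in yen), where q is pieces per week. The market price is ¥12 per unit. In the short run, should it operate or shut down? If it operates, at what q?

Strip out fixed cost: VC = 41q - 10q^2 + q^3. Then AVC = 41 - 10q + q^2 and MC = 41 - 20q + 3q^2.
AVC hits its minimum where MC = AVC, at q = 5, giving min AVC = 41 - 10·5 + 5^2 = ¥16.
With P < min AVC (¥12 < ¥16), every unit sold adds to the loss.
Best response: produce nothing and absorb the ¥151 fixed cost.

Shut down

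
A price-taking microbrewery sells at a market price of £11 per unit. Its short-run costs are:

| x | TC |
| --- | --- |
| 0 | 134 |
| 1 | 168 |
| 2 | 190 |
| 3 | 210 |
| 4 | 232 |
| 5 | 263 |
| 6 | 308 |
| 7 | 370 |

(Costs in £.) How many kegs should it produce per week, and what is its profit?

x = 0 (shut down); profit = -£134

Profit at each row (π = 11x − TC): x=0: -134; x=1: -157; x=2: -168; x=3: -177; x=4: -188; x=5: -208; x=6: -242; x=7: -293.
Profit is highest at x = 0. Equivalently, the lowest AVC in the table is 98/4 ≈ £24.50 at x = 4, and P = £11 falls below it — price never covers variable cost, so the firm shuts down and loses only its fixed cost.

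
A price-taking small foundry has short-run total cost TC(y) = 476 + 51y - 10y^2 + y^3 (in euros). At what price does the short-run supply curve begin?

Short-run supply begins at min AVC. From VC = 51y - 10y^2 + y^3, AVC = 51 - 10y + y^2.
dAVC/dy = -10 + 2y = 0 gives y = 5. min AVC = 51 - 10·5 + 5^2 = 26.
The firm shuts down for any P below €26.

€26 per unit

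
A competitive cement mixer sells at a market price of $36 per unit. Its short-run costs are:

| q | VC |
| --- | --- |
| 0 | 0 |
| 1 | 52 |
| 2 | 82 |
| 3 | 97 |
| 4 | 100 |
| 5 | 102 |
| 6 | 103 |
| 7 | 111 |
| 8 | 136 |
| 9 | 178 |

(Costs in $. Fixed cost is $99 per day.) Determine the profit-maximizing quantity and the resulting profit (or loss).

q = 8; profit = $53

Profit at each row (π = 36q − TC): q=0: -99; q=1: -115; q=2: -109; q=3: -88; q=4: -55; q=5: -21; q=6: 14; q=7: 42; q=8: 53; q=9: 47.
Profit is maximized at q = 8. AVC there is 136/8 = $17 ≤ P, so producing beats shutting down (which would give -$99).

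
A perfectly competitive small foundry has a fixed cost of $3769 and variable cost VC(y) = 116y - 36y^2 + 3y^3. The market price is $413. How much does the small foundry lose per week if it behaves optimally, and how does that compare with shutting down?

Profit = -$139 at y = 11

AVC = 116 - 36y + 3y^2; min AVC = $8 at y = 6. Since P = $413 ≥ min AVC, the firm produces.
With MC = 116 - 72y + 9y^2, P = MC on the upward-sloping part at y* = 11.
TR = 413·11 = 4543. TC = 3769 + 913 = 4682. Profit = 4543 − 4682 = -$139.
That loss of $139 beats the $3769 the firm would lose by shutting down; producing recovers $3630 of fixed cost.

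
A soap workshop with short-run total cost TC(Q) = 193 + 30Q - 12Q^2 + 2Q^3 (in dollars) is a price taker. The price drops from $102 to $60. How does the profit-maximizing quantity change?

Output falls from 6 to 5

MC = 30 - 24Q + 6Q^2; the shutdown threshold is min AVC = $12 (at Q = 3).
At P = $102 ≥ min AVC, set P = MC on the rising branch: Q = 6.
At P = $60 ≥ min AVC, set P = MC: Q = 5. The firm stays open but cuts output.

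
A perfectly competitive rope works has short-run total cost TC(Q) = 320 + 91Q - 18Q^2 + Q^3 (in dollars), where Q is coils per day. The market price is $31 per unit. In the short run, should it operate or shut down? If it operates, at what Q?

Produce at Q = 10

Variable cost is VC = 91Q - 18Q^2 + Q^3, so AVC = VC/Q = 91 - 18Q + Q^2 and MC = dTC/dQ = 91 - 36Q + 3Q^2.
AVC is minimized where dAVC/dQ = -18 + 2Q = 0, at Q = 9; min AVC = 91 - 18·9 + 9^2 = $10.
Because $31 ≥ $10, revenue can cover variable cost; the firm operates.
Solving P = MC: 60 - 36Q + 3Q^2 = 0 ⇒ Q = 2 or 10. On the upward-sloping branch, Q* = 10.
Check: AVC at Q = 10 is $11 ≤ P, so revenue covers variable cost.
Profit = P·Q − TC = 31·10 − 430 = -$120, a loss, but smaller than the $320 fixed cost the firm would lose by shutting down.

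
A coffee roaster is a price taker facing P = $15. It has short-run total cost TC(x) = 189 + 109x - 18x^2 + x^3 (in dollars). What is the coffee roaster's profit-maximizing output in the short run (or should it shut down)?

Shut down

Strip out fixed cost: VC = 109x - 18x^2 + x^3. Then AVC = 109 - 18x + x^2 and MC = 109 - 36x + 3x^2.
The AVC parabola has its vertex at x = 18/2 = 9, where AVC = 109 - 18·9 + 9^2 = $28.
P = $15 lies below min AVC = $28; no output level covers variable cost.
The firm minimizes its loss by shutting down and losing only its fixed cost of $189.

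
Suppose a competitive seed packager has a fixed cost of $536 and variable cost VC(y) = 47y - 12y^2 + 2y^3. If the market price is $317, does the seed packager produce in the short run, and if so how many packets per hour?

Produce at y = 9

From TC, MC = TC'(y) = 47 - 24y + 6y^2 and AVC = VC/y = 47 - 12y + 2y^2.
AVC hits its minimum where MC = AVC, at y = 3, giving min AVC = 47 - 12·3 + 2·3^2 = $29.
Since P = $317 ≥ min AVC = $29, price covers variable cost and the firm should produce.
P = MC gives -270 - 24y + 6y^2 = 0, with roots -5 and 9. Take the larger (rising MC): y* = 9.
Check: AVC at y = 9 is $101 ≤ P, so revenue covers variable cost.
Profit = P·y − TC = 317·9 − 1445 = $1408.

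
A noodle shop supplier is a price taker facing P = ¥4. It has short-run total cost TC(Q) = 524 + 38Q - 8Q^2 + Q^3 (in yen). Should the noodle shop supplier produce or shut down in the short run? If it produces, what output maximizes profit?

Variable cost is VC = 38Q - 8Q^2 + Q^3, so AVC = VC/Q = 38 - 8Q + Q^2 and MC = dTC/dQ = 38 - 16Q + 3Q^2.
AVC is minimized where dAVC/dQ = -8 + 2Q = 0, at Q = 4; min AVC = 38 - 8·4 + 4^2 = ¥22.
Since P = ¥4 < min AVC = ¥22, price fails to cover variable cost at any output.
Best response: produce nothing and absorb the ¥524 fixed cost.

Shut down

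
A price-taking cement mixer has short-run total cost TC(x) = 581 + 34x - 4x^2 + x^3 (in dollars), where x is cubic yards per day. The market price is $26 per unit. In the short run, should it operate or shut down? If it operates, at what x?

Strip out fixed cost: VC = 34x - 4x^2 + x^3. Then AVC = 34 - 4x + x^2 and MC = 34 - 8x + 3x^2.
The AVC parabola has its vertex at x = 4/2 = 2, where AVC = 34 - 4·2 + 2^2 = $30.
Since P = $26 < min AVC = $30, price fails to cover variable cost at any output.
Shutting down limits the loss to fixed cost, $581.

Shut down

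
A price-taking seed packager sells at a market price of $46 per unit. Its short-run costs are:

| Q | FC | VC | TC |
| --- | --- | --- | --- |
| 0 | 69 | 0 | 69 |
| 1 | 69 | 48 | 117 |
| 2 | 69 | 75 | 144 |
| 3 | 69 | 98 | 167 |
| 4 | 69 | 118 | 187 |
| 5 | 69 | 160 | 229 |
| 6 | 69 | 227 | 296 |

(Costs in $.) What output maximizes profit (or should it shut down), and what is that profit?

Compute π = P·Q − TC at each output: Q=0: -69; Q=1: -71; Q=2: -52; Q=3: -29; Q=4: -3; Q=5: 1; Q=6: -20.
Profit is maximized at Q = 5. AVC there is 160/5 = $32 ≤ P, so producing beats shutting down (which would give -$69).

Q = 5; profit = $1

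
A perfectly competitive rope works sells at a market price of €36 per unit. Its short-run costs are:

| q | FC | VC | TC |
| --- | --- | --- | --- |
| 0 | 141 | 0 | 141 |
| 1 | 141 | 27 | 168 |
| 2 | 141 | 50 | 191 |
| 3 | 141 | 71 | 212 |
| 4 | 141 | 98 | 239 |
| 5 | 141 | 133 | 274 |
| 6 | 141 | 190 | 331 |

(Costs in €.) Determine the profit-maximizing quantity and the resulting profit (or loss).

q = 5; profit = -€94

Tabulate TR − TC: q=0: -141; q=1: -132; q=2: -119; q=3: -104; q=4: -95; q=5: -94; q=6: -115.
Profit is maximized at q = 5. AVC there is 133/5 = €26.60 ≤ P, so producing beats shutting down (which would give -€141).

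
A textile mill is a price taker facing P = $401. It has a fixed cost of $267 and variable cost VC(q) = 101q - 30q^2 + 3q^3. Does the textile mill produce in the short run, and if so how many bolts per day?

Produce at q = 10

Variable cost is VC = 101q - 30q^2 + 3q^3, so AVC = VC/q = 101 - 30q + 3q^2 and MC = dTC/dq = 101 - 60q + 9q^2.
AVC hits its minimum where MC = AVC, at q = 5, giving min AVC = 101 - 30·5 + 3·5^2 = $26.
Since P = $401 ≥ min AVC = $26, price covers variable cost and the firm should produce.
P = MC gives -300 - 60q + 9q^2 = 0, with roots -10/3 and 10. Take the larger (rising MC): q* = 10.
Check: AVC at q = 10 is $101 ≤ P, so revenue covers variable cost.
Profit = P·q − TC = 401·10 − 1277 = $2733.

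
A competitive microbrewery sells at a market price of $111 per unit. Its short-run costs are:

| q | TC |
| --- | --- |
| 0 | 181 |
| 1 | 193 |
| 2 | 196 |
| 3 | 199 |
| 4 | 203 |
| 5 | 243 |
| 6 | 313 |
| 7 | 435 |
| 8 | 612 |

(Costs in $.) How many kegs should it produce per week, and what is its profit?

q = 6; profit = $353

Tabulate TR − TC: q=0: -181; q=1: -82; q=2: 26; q=3: 134; q=4: 241; q=5: 312; q=6: 353; q=7: 342; q=8: 276.
Profit is maximized at q = 6. AVC there is 132/6 = $22 ≤ P, so producing beats shutting down (which would give -$181).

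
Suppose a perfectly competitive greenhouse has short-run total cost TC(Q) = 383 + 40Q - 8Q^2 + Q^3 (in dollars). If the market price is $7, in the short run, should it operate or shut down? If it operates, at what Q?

From TC, MC = TC'(Q) = 40 - 16Q + 3Q^2 and AVC = VC/Q = 40 - 8Q + Q^2.
The AVC parabola has its vertex at Q = 8/2 = 4, where AVC = 40 - 8·4 + 4^2 = $24.
With P < min AVC ($7 < $24), every unit sold adds to the loss.
Shutting down limits the loss to fixed cost, $383.

Shut down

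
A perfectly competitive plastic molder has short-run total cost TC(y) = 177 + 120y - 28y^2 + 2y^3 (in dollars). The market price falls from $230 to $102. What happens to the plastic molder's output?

Output falls from 11 to 9

MC = 120 - 56y + 6y^2; the shutdown threshold is min AVC = $22 (at y = 7).
With P = $230 above the shutdown price, P = MC gives y = 11.
At P = $102 ≥ min AVC, set P = MC: y = 9. The firm stays open but cuts output.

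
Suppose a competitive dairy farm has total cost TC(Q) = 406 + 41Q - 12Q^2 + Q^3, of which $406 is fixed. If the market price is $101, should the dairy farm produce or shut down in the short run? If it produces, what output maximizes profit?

Produce at Q = 10

From TC, MC = TC'(Q) = 41 - 24Q + 3Q^2 and AVC = VC/Q = 41 - 12Q + Q^2.
AVC hits its minimum where MC = AVC, at Q = 6, giving min AVC = 41 - 12·6 + 6^2 = $5.
Since P = $101 ≥ min AVC = $5, price covers variable cost and the firm should produce.
Solving P = MC: -60 - 24Q + 3Q^2 = 0 ⇒ Q = -2 or 10. On the upward-sloping branch, Q* = 10.
Check: AVC at Q = 10 is $21 ≤ P, so revenue covers variable cost.
Profit = P·Q − TC = 101·10 − 616 = $394.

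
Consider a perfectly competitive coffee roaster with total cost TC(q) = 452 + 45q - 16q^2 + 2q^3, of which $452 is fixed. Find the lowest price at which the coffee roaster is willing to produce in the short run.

The shutdown price is the minimum of AVC. VC = 45q - 16q^2 + 2q^3, so AVC = 45 - 16q + 2q^2.
dAVC/dq = -16 + 4q = 0 gives q = 4. min AVC = 45 - 16·4 + 2·4^2 = 13.
So the shutdown price is $13.

$13 per unit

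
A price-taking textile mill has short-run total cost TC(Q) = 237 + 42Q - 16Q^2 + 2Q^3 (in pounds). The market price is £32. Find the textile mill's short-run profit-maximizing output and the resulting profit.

Profit = -£137 at Q = 5

AVC = 42 - 16Q + 2Q^2; min AVC = £10 at Q = 4. Since P = £32 ≥ min AVC, the firm produces.
MC = 42 - 32Q + 6Q^2. Setting P = MC and taking the root on the rising branch gives Q* = 5.
TR = 32·5 = 160. TC = 237 + 60 = 297. Profit = 160 − 297 = -£137.
That loss of £137 beats the £237 the firm would lose by shutting down; producing recovers £100 of fixed cost.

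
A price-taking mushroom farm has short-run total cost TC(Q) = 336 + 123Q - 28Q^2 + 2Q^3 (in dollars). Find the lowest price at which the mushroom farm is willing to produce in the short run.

$25 per unit

Short-run supply begins at min AVC. From VC = 123Q - 28Q^2 + 2Q^3, AVC = 123 - 28Q + 2Q^2.
At the minimum of AVC, MC = AVC. MC = 123 - 56Q + 6Q^2; setting MC = AVC gives 4Q^2 - 28Q = 0, so Q = 7. min AVC = 25.
So the shutdown price is $25.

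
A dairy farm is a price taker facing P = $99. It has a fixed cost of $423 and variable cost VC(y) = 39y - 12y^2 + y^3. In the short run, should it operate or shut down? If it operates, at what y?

Produce at y = 10

From TC, MC = TC'(y) = 39 - 24y + 3y^2 and AVC = VC/y = 39 - 12y + y^2.
The AVC parabola has its vertex at y = 12/2 = 6, where AVC = 39 - 12·6 + 6^2 = $3.
Since P = $99 ≥ min AVC = $3, price covers variable cost and the firm should produce.
P = MC gives -60 - 24y + 3y^2 = 0, with roots -2 and 10. Take the larger (rising MC): y* = 10.
Check: AVC at y = 10 is $19 ≤ P, so revenue covers variable cost.
Profit = P·y − TC = 99·10 − 613 = $377.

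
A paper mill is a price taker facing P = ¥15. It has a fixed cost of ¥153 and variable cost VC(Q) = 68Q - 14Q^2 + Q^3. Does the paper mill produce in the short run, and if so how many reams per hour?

Shut down

Strip out fixed cost: VC = 68Q - 14Q^2 + Q^3. Then AVC = 68 - 14Q + Q^2 and MC = 68 - 28Q + 3Q^2.
AVC hits its minimum where MC = AVC, at Q = 7, giving min AVC = 68 - 14·7 + 7^2 = ¥19.
P = ¥15 lies below min AVC = ¥19; no output level covers variable cost.
Shutting down limits the loss to fixed cost, ¥153.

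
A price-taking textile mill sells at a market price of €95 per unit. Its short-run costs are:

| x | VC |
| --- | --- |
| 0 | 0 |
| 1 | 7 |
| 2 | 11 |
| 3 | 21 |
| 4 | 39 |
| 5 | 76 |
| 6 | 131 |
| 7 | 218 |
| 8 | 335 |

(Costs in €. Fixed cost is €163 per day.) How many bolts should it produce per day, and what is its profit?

x = 7; profit = €284

Compute π = P·x − TC at each output: x=0: -163; x=1: -75; x=2: 16; x=3: 101; x=4: 178; x=5: 236; x=6: 276; x=7: 284; x=8: 262.
Profit is maximized at x = 7. AVC there is 218/7 = €31.14 ≤ P, so producing beats shutting down (which would give -€163).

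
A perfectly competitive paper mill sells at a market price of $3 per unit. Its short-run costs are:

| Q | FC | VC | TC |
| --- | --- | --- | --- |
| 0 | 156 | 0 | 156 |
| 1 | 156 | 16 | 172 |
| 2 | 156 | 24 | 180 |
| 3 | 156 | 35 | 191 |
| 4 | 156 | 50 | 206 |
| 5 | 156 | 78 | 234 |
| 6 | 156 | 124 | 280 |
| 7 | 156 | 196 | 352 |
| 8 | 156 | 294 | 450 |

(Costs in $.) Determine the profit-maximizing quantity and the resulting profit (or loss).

Profit at each row (π = 3Q − TC): Q=0: -156; Q=1: -169; Q=2: -174; Q=3: -182; Q=4: -194; Q=5: -219; Q=6: -262; Q=7: -331; Q=8: -426.
Profit is highest at Q = 0. Equivalently, the lowest AVC in the table is 35/3 ≈ $11.67 at Q = 3, and P = $3 falls below it — price never covers variable cost, so the firm shuts down and loses only its fixed cost.

Q = 0 (shut down); profit = -$156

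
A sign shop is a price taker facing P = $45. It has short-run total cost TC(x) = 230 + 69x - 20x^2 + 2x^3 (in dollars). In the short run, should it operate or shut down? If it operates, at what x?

Strip out fixed cost: VC = 69x - 20x^2 + 2x^3. Then AVC = 69 - 20x + 2x^2 and MC = 69 - 40x + 6x^2.
AVC hits its minimum where MC = AVC, at x = 5, giving min AVC = 69 - 20·5 + 2·5^2 = $19.
P = $45 exceeds min AVC = $19, so the firm stays open.
Solving P = MC: 24 - 40x + 6x^2 = 0 ⇒ x = 2/3 or 6. On the upward-sloping branch, x* = 6.
Check: AVC at x = 6 is $21 ≤ P, so revenue covers variable cost.
Profit = P·x − TC = 45·6 − 356 = -$86, a loss, but smaller than the $230 fixed cost the firm would lose by shutting down.

Produce at x = 6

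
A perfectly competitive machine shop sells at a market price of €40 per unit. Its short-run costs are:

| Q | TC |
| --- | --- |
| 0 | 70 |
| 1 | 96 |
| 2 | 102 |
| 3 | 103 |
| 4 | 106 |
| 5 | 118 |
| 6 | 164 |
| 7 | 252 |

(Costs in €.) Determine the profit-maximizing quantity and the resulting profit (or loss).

Profit at each row (π = 40Q − TC): Q=0: -70; Q=1: -56; Q=2: -22; Q=3: 17; Q=4: 54; Q=5: 82; Q=6: 76; Q=7: 28.
Profit is maximized at Q = 5. AVC there is 48/5 = €9.60 ≤ P, so producing beats shutting down (which would give -€70).

Q = 5; profit = €82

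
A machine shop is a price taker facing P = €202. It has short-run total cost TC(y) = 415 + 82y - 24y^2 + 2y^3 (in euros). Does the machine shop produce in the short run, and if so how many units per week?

Variable cost is VC = 82y - 24y^2 + 2y^3, so AVC = VC/y = 82 - 24y + 2y^2 and MC = dTC/dy = 82 - 48y + 6y^2.
AVC hits its minimum where MC = AVC, at y = 6, giving min AVC = 82 - 24·6 + 2·6^2 = €10.
P = €202 exceeds min AVC = €10, so the firm stays open.
P = MC gives -120 - 48y + 6y^2 = 0, with roots -2 and 10. Take the larger (rising MC): y* = 10.
Check: AVC at y = 10 is €42 ≤ P, so revenue covers variable cost.
Profit = P·y − TC = 202·10 − 835 = €1185.

Produce at y = 10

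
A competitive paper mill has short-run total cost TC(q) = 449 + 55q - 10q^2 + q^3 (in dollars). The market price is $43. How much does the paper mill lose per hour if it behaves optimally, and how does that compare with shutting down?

AVC = 55 - 10q + q^2; min AVC = $30 at q = 5. Since P = $43 ≥ min AVC, the firm produces.
MC = 55 - 20q + 3q^2. Setting P = MC and taking the root on the rising branch gives q* = 6.
TR = 43·6 = 258. TC = 449 + 186 = 635. Profit = 258 − 635 = -$377.
Shutting down would mean losing the fixed cost of $449, so operating at a loss of $377 is better by $72.

Profit = -$377 at q = 6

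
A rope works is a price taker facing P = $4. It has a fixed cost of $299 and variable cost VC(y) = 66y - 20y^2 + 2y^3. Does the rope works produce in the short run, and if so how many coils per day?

Variable cost is VC = 66y - 20y^2 + 2y^3, so AVC = VC/y = 66 - 20y + 2y^2 and MC = dTC/dy = 66 - 40y + 6y^2.
The AVC parabola has its vertex at y = 20/4 = 5, where AVC = 66 - 20·5 + 2·5^2 = $16.
With P < min AVC ($4 < $16), every unit sold adds to the loss.
Best response: produce nothing and absorb the $299 fixed cost.

Shut down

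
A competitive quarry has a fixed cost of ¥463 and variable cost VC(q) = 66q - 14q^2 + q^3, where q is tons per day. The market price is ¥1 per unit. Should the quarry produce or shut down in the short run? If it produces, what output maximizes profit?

Strip out fixed cost: VC = 66q - 14q^2 + q^3. Then AVC = 66 - 14q + q^2 and MC = 66 - 28q + 3q^2.
The AVC parabola has its vertex at q = 14/2 = 7, where AVC = 66 - 14·7 + 7^2 = ¥17.
With P < min AVC (¥1 < ¥17), every unit sold adds to the loss.
The firm minimizes its loss by shutting down and losing only its fixed cost of ¥463.

Shut down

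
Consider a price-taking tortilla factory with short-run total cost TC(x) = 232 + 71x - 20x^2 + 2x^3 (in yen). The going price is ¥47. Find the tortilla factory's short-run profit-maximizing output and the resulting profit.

AVC = 71 - 20x + 2x^2; min AVC = ¥21 at x = 5. Since P = ¥47 ≥ min AVC, the firm produces.
With MC = 71 - 40x + 6x^2, P = MC on the upward-sloping part at x* = 6.
TR = 47·6 = 282. TC = 232 + 138 = 370. Profit = 282 − 370 = -¥88.
Shutting down would mean losing the fixed cost of ¥232, so operating at a loss of ¥88 is better by ¥144.

Profit = -¥88 at x = 6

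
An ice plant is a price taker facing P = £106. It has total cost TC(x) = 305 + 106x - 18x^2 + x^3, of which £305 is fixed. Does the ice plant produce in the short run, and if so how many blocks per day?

From TC, MC = TC'(x) = 106 - 36x + 3x^2 and AVC = VC/x = 106 - 18x + x^2.
The AVC parabola has its vertex at x = 18/2 = 9, where AVC = 106 - 18·9 + 9^2 = £25.
Because £106 ≥ £25, revenue can cover variable cost; the firm operates.
Solving P = MC: -36x + 3x^2 = 0 ⇒ x = 0 or 12. On the upward-sloping branch, x* = 12.
Check: AVC at x = 12 is £34 ≤ P, so revenue covers variable cost.
Profit = P·x − TC = 106·12 − 713 = £559.

Produce at x = 12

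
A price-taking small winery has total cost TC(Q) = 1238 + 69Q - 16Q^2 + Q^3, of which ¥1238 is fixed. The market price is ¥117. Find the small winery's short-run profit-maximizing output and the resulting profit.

AVC = 69 - 16Q + Q^2; min AVC = ¥5 at Q = 8. Since P = ¥117 ≥ min AVC, the firm produces.
With MC = 69 - 32Q + 3Q^2, P = MC on the upward-sloping part at Q* = 12.
TR = 117·12 = 1404. TC = 1238 + 252 = 1490. Profit = 1404 − 1490 = -¥86.
By producing, the firm covers all variable cost plus ¥1152 of fixed cost; shutting down would lose the full ¥1238.

Profit = -¥86 at Q = 12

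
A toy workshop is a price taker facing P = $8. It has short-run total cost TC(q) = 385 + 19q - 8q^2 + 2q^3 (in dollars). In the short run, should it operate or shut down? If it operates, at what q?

Shut down

Variable cost is VC = 19q - 8q^2 + 2q^3, so AVC = VC/q = 19 - 8q + 2q^2 and MC = dTC/dq = 19 - 16q + 6q^2.
The AVC parabola has its vertex at q = 8/4 = 2, where AVC = 19 - 8·2 + 2·2^2 = $11.
Since P = $8 < min AVC = $11, price fails to cover variable cost at any output.
Best response: produce nothing and absorb the $385 fixed cost.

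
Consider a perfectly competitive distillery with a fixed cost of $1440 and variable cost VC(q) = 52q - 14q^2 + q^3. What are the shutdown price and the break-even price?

Shutdown price = $3; break-even price = $148

AVC = 52 - 14q + q^2; minimized at q = 7, giving min AVC = $3. That is the shutdown price.
ATC = 1440/q + 52 - 14q + q^2. Setting dATC/dq = −1440/q^2 − 14 + 2q = 0 gives q = 12 (since 2·12^3 − 14·12^2 = 1440).
min ATC = 1440/12 + 52 − 14·12 + 12^2 = $148. That is the break-even price.
For $3 ≤ P < $148 the firm produces at a loss; below $3 it shuts down.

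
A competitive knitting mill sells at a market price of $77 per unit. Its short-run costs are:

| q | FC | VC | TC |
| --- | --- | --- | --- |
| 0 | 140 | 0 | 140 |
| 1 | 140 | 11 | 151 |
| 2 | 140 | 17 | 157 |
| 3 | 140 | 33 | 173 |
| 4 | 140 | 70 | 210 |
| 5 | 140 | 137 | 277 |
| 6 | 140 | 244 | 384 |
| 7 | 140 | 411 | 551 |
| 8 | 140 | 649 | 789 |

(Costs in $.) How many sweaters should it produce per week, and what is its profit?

q = 5; profit = $108

Tabulate TR − TC: q=0: -140; q=1: -74; q=2: -3; q=3: 58; q=4: 98; q=5: 108; q=6: 78; q=7: -12; q=8: -173.
Profit is maximized at q = 5. AVC there is 137/5 = $27.40 ≤ P, so producing beats shutting down (which would give -$140).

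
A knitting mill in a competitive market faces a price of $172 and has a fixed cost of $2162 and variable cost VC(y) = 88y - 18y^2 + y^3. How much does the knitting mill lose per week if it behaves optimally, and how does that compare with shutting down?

AVC = 88 - 18y + y^2 has its minimum $7 at y = 9; price $172 clears that bar, so the firm operates.
MC = 88 - 36y + 3y^2. Setting P = MC and taking the root on the rising branch gives y* = 14.
TR = 172·14 = 2408. TC = 2162 + 448 = 2610. Profit = 2408 − 2610 = -$202.
Shutting down would mean losing the fixed cost of $2162, so operating at a loss of $202 is better by $1960.

Profit = -$202 at y = 14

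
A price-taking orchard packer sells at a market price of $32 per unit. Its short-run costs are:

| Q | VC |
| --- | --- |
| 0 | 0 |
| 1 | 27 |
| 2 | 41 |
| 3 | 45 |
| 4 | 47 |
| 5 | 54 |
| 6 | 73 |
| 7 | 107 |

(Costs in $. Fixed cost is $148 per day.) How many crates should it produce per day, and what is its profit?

Profit at each row (π = 32Q − TC): Q=0: -148; Q=1: -143; Q=2: -125; Q=3: -97; Q=4: -67; Q=5: -42; Q=6: -29; Q=7: -31.
Profit is maximized at Q = 6. AVC there is 73/6 = $12.17 ≤ P, so producing beats shutting down (which would give -$148).

Q = 6; profit = -$29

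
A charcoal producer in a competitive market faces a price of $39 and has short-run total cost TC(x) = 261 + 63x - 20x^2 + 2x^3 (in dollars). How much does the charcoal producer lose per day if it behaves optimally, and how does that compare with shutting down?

Profit = -$117 at x = 6

AVC = 63 - 20x + 2x^2; min AVC = $13 at x = 5. Since P = $39 ≥ min AVC, the firm produces.
With MC = 63 - 40x + 6x^2, P = MC on the upward-sloping part at x* = 6.
TR = 39·6 = 234. TC = 261 + 90 = 351. Profit = 234 − 351 = -$117.
By producing, the firm covers all variable cost plus $144 of fixed cost; shutting down would lose the full $261.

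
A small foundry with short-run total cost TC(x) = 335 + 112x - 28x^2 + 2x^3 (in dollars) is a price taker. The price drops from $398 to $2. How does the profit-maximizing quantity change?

Output falls from 13 to 0 (the firm shuts down)

AVC = 112 - 28x + 2x^2, minimized at x = 7 where min AVC = $14. MC = 112 - 56x + 6x^2.
At P = $398 ≥ min AVC, set P = MC on the rising branch: x = 13.
At P = $2 < min AVC = $14, price no longer covers variable cost at any output, so the firm shuts down: x = 0.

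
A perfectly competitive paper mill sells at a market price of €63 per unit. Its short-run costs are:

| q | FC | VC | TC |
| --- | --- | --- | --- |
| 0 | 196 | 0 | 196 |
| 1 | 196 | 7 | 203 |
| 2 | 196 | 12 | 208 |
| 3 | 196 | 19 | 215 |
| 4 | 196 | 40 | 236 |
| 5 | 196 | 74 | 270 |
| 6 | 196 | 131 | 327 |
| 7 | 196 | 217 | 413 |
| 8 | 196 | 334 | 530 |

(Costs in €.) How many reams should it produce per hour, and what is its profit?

q = 6; profit = €51

Profit at each row (π = 63q − TC): q=0: -196; q=1: -140; q=2: -82; q=3: -26; q=4: 16; q=5: 45; q=6: 51; q=7: 28; q=8: -26.
Profit is maximized at q = 6. AVC there is 131/6 = €21.83 ≤ P, so producing beats shutting down (which would give -€196).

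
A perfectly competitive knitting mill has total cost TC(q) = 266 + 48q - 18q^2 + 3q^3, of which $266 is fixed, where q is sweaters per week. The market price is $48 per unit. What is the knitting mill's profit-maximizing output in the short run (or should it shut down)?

From TC, MC = TC'(q) = 48 - 36q + 9q^2 and AVC = VC/q = 48 - 18q + 3q^2.
AVC is minimized where dAVC/dq = -18 + 6q = 0, at q = 3; min AVC = 48 - 18·3 + 3·3^2 = $21.
P = $48 exceeds min AVC = $21, so the firm stays open.
Set P = MC: 48 = 48 - 36q + 9q^2 → -36q + 9q^2 = 0. The roots are q = 0 and q = 4; the profit-maximizing output is on the rising part of MC, so q* = 4.
Check: AVC at q = 4 is $24 ≤ P, so revenue covers variable cost.
Profit = P·q − TC = 48·4 − 362 = -$170, a loss, but smaller than the $266 fixed cost the firm would lose by shutting down.

Produce at q = 4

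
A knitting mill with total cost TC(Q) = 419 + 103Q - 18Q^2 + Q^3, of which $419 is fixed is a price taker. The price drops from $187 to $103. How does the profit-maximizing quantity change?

MC = 103 - 36Q + 3Q^2; the shutdown threshold is min AVC = $22 (at Q = 9).
With P = $187 above the shutdown price, P = MC gives Q = 14.
At P = $103 ≥ min AVC, set P = MC: Q = 12. The firm stays open but cuts output.

Output falls from 14 to 12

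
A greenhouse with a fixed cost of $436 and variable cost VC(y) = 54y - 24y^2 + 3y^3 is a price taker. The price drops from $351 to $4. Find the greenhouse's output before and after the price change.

Output falls from 9 to 0 (the firm shuts down)

AVC = 54 - 24y + 3y^2, minimized at y = 4 where min AVC = $6. MC = 54 - 48y + 9y^2.
With P = $351 above the shutdown price, P = MC gives y = 9.
At P = $4 < min AVC = $6, price no longer covers variable cost at any output, so the firm shuts down: y = 0.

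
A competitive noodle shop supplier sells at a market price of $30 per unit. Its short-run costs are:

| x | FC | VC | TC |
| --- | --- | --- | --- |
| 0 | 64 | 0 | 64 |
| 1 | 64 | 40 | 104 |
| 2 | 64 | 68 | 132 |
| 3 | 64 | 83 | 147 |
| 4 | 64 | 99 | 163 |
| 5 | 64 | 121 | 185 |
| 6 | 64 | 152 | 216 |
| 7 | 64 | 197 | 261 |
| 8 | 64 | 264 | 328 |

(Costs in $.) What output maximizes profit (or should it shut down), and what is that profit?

x = 5; profit = -$35

Compute π = P·x − TC at each output: x=0: -64; x=1: -74; x=2: -72; x=3: -57; x=4: -43; x=5: -35; x=6: -36; x=7: -51; x=8: -88.
Profit is maximized at x = 5. AVC there is 121/5 = $24.20 ≤ P, so producing beats shutting down (which would give -$64).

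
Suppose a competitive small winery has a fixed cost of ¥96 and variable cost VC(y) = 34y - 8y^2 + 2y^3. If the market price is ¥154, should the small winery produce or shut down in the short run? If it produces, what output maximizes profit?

From TC, MC = TC'(y) = 34 - 16y + 6y^2 and AVC = VC/y = 34 - 8y + 2y^2.
The AVC parabola has its vertex at y = 8/4 = 2, where AVC = 34 - 8·2 + 2·2^2 = ¥26.
Since P = ¥154 ≥ min AVC = ¥26, price covers variable cost and the firm should produce.
P = MC gives -120 - 16y + 6y^2 = 0, with roots -10/3 and 6. Take the larger (rising MC): y* = 6.
Check: AVC at y = 6 is ¥58 ≤ P, so revenue covers variable cost.
Profit = P·y − TC = 154·6 − 444 = ¥480.

Produce at y = 6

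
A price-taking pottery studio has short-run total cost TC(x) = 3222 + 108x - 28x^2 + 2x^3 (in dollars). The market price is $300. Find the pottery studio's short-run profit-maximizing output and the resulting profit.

Profit = -$342 at x = 12

AVC = 108 - 28x + 2x^2 has its minimum $10 at x = 7; price $300 clears that bar, so the firm operates.
MC = 108 - 56x + 6x^2. Setting P = MC and taking the root on the rising branch gives x* = 12.
TR = 300·12 = 3600. TC = 3222 + 720 = 3942. Profit = 3600 − 3942 = -$342.
By producing, the firm covers all variable cost plus $2880 of fixed cost; shutting down would lose the full $3222.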